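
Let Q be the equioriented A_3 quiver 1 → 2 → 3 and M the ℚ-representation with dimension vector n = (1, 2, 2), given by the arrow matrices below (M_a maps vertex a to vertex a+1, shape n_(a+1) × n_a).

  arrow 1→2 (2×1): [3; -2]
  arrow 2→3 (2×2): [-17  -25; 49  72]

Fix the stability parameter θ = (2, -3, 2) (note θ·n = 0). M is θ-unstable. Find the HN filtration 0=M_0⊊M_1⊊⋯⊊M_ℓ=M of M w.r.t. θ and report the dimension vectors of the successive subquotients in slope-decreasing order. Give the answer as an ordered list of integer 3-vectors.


Via rank(M_{q-1}∘⋯∘M_p): M ≅ I[1,3], I[2,3].
μ_θ-semistable layers: μ^(1)=2; μ^(2)=-1/2; μ^(3)=-3

((0, 0, 2); (1, 1, 0); (0, 1, 0))


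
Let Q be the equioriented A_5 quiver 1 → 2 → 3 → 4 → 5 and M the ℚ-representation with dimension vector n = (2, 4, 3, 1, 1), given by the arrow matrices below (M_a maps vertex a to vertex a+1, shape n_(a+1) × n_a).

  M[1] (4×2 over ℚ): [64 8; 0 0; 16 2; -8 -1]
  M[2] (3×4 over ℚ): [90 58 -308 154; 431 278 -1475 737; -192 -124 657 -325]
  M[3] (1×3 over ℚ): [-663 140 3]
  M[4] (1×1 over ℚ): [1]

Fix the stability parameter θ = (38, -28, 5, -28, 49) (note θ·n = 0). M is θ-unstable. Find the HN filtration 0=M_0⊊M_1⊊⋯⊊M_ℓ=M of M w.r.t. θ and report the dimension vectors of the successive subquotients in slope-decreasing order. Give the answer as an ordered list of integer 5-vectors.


Interval decomposition of M: I[1,1], I[1,5], I[2,2], I[2,3]^2.
HN type (ℓ=5): μ^(1)=49; μ^(2)=38; μ^(3)=5; μ^(4)=-13/4; μ^(5)=-28

((0, 0, 0, 0, 1); (1, 0, 0, 0, 0); (0, 0, 2, 0, 0); (1, 1, 1, 1, 0); (0, 3, 0, 0, 0))


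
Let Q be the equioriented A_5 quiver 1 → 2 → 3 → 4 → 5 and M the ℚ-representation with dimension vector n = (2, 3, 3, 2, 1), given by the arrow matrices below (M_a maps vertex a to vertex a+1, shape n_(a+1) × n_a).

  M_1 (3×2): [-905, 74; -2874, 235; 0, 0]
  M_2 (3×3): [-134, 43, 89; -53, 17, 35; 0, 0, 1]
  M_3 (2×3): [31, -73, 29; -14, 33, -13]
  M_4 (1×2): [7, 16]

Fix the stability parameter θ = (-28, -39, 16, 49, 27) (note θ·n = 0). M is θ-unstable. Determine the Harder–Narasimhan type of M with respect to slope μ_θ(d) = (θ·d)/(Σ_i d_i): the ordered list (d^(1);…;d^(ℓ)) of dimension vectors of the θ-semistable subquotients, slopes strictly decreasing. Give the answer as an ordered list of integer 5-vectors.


Interval decomposition of M: I[1,4], I[1,5], I[2,3].
HN type (ℓ=5): μ^(1)=49; μ^(2)=38; μ^(3)=16; μ^(4)=-67/2; μ^(5)=-39

((0, 0, 0, 1, 0); (0, 0, 0, 1, 1); (0, 0, 3, 0, 0); (2, 2, 0, 0, 0); (0, 1, 0, 0, 0))


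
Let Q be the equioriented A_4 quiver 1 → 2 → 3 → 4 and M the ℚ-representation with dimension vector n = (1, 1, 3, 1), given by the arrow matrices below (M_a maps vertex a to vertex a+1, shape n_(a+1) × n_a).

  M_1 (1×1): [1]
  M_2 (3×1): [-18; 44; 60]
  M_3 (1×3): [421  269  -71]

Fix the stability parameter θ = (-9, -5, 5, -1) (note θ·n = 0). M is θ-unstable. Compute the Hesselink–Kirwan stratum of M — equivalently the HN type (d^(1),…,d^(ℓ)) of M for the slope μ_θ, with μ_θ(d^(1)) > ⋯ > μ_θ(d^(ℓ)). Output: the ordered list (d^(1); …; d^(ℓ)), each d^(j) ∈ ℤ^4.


Via rank(M_{q-1}∘⋯∘M_p): M ≅ I[1,4], I[3,3]^2.
μ_θ-semistable layers: μ^(1)=5; μ^(2)=2; μ^(3)=-5; μ^(4)=-9

((0, 0, 2, 0); (0, 0, 1, 1); (0, 1, 0, 0); (1, 0, 0, 0))


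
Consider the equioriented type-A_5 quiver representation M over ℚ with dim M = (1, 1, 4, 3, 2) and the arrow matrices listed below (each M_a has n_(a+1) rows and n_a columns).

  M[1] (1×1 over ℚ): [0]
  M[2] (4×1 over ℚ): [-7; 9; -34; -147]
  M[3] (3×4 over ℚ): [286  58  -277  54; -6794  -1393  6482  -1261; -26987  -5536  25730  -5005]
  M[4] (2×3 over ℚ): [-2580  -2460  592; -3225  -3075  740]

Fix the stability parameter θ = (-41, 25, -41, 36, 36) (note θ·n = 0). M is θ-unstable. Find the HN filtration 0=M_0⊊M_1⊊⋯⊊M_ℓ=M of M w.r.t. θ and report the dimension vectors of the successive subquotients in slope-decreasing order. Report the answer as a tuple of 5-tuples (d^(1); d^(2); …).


Interval decomposition of M: I[1,1], I[2,3], I[3,4]^2, I[3,5], I[5,5].
HN type (ℓ=3): μ^(1)=36; μ^(2)=-8; μ^(3)=-41

((0, 0, 0, 3, 2); (0, 1, 1, 0, 0); (1, 0, 3, 0, 0))


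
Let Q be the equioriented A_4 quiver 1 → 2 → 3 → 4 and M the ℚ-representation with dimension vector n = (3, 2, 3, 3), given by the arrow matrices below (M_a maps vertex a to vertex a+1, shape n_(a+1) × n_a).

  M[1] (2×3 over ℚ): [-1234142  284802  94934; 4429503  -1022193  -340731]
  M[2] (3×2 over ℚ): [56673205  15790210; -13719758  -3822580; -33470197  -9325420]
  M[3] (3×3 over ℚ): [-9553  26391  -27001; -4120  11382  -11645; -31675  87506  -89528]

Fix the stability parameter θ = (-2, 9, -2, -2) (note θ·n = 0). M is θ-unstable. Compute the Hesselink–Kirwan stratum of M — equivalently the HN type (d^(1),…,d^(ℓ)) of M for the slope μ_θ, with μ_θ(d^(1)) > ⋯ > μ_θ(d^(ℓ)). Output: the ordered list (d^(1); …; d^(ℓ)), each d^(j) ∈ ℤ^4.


Interval decomposition of M: I[1,1]^2, I[1,4], I[2,4], I[3,4].
HN type (ℓ=2): μ^(1)=5/3; μ^(2)=-2

((0, 2, 2, 2); (3, 0, 1, 1))


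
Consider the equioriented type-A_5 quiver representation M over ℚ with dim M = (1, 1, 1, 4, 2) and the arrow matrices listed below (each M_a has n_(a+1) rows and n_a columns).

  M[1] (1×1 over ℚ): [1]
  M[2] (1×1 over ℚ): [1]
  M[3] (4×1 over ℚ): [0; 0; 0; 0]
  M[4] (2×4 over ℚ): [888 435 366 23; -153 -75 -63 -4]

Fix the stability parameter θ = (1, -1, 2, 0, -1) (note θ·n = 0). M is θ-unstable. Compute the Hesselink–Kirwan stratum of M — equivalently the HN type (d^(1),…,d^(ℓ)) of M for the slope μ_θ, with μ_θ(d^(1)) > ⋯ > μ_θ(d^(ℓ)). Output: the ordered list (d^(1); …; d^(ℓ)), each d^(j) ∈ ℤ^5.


Via rank(M_{q-1}∘⋯∘M_p): M ≅ I[1,3], I[4,4]^2, I[4,5]^2.
μ_θ-semistable layers: μ^(1)=2; μ^(2)=0; μ^(3)=-1/2

((0, 0, 1, 0, 0); (1, 1, 0, 2, 0); (0, 0, 0, 2, 2))


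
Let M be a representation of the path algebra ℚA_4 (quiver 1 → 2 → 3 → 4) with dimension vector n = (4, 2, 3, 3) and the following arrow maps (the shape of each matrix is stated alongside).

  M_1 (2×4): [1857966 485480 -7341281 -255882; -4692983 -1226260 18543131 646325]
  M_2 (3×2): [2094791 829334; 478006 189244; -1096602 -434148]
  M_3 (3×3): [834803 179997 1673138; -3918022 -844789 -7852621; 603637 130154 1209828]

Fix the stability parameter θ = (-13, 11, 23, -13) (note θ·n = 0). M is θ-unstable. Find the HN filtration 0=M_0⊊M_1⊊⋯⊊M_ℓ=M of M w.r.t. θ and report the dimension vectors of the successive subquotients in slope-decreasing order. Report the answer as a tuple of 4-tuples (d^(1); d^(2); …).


Barcode: M ≅ I[1,1]^2, I[1,2], I[1,4], I[3,4]^2. HN layers by μ_θ (4 steps, strictly decreasing):
  μ^(1)=11; μ^(2)=7; μ^(3)=5; μ^(4)=-13

((0, 1, 0, 0); (0, 1, 1, 1); (0, 0, 2, 2); (4, 0, 0, 0))


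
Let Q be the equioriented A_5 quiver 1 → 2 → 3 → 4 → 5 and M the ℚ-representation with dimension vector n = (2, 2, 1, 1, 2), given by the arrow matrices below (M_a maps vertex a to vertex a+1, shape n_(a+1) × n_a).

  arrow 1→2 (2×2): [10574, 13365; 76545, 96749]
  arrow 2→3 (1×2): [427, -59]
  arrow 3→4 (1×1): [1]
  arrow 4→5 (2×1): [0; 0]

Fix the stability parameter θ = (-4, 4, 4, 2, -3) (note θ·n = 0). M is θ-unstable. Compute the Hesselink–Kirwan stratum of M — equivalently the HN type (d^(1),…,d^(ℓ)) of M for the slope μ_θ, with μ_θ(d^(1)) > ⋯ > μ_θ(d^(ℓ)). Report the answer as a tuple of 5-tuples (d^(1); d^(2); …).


Via rank(M_{q-1}∘⋯∘M_p): M ≅ I[1,2], I[1,4], I[5,5]^2.
μ_θ-semistable layers: μ^(1)=4; μ^(2)=10/3; μ^(3)=-3; μ^(4)=-4

((0, 1, 0, 0, 0); (0, 1, 1, 1, 0); (0, 0, 0, 0, 2); (2, 0, 0, 0, 0))


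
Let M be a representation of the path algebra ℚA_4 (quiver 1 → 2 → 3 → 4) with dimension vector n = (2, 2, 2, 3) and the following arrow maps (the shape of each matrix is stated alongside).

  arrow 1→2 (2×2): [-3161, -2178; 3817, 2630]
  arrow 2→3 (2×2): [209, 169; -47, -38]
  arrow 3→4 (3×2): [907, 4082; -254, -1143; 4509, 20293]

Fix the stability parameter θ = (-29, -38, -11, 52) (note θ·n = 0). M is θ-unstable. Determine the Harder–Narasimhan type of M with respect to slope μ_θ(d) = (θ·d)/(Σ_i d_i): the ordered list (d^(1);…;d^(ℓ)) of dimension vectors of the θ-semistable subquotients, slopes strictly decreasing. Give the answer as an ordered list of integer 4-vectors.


Interval decomposition of M: I[1,4]^2, I[4,4].
HN type (ℓ=3): μ^(1)=52; μ^(2)=-11; μ^(3)=-67/2

((0, 0, 0, 3); (0, 0, 2, 0); (2, 2, 0, 0))


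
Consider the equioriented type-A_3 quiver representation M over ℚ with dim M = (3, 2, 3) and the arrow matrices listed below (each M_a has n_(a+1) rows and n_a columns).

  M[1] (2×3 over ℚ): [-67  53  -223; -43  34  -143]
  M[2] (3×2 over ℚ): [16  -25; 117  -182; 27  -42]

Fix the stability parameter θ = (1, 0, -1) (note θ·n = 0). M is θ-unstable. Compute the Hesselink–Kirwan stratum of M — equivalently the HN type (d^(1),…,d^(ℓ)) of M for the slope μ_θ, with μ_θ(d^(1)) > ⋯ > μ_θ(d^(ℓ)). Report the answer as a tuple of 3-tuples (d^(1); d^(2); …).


Interval decomposition of M: I[1,1], I[1,3]^2, I[3,3].
HN type (ℓ=3): μ^(1)=1; μ^(2)=0; μ^(3)=-1

((1, 0, 0); (2, 2, 2); (0, 0, 1))


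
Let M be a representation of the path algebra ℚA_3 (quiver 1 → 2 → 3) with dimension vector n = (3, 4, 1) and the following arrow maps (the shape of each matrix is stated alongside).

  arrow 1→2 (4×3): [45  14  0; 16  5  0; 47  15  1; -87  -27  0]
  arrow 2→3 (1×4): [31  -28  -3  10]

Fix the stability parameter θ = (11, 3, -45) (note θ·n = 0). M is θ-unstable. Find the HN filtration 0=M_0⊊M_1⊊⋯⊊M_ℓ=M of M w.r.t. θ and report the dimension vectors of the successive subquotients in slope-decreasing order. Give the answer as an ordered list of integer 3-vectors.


Via rank(M_{q-1}∘⋯∘M_p): M ≅ I[1,2]^2, I[1,3], I[2,2].
μ_θ-semistable layers: μ^(1)=7; μ^(2)=3; μ^(3)=-31/3

((2, 2, 0); (0, 1, 0); (1, 1, 1))


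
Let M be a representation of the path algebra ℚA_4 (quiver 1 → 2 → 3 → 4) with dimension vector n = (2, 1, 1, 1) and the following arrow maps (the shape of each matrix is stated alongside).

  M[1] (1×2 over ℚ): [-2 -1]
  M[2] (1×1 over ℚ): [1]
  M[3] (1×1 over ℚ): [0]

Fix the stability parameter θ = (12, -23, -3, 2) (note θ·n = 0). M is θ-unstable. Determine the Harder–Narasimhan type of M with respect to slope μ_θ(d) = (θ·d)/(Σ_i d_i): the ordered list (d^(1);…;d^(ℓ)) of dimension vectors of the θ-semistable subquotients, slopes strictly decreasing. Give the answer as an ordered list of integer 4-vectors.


Via rank(M_{q-1}∘⋯∘M_p): M ≅ I[1,1], I[1,3], I[4,4].
μ_θ-semistable layers: μ^(1)=12; μ^(2)=2; μ^(3)=-3; μ^(4)=-11/2

((1, 0, 0, 0); (0, 0, 0, 1); (0, 0, 1, 0); (1, 1, 0, 0))


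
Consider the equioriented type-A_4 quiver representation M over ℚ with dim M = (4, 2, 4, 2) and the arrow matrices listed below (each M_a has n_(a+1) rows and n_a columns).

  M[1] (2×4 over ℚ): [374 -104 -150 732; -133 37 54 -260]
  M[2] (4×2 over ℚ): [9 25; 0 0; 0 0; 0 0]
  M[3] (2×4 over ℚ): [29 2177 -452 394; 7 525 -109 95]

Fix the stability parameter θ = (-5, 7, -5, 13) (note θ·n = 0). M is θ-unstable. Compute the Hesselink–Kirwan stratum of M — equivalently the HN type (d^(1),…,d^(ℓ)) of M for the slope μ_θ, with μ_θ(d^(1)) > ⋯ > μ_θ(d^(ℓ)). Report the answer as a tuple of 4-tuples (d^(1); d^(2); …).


Via rank(M_{q-1}∘⋯∘M_p): M ≅ I[1,1]^2, I[1,2], I[1,4], I[3,3]^2, I[3,4].
μ_θ-semistable layers: μ^(1)=13; μ^(2)=7; μ^(3)=1; μ^(4)=-5

((0, 0, 0, 2); (0, 1, 0, 0); (0, 1, 1, 0); (4, 0, 3, 0))


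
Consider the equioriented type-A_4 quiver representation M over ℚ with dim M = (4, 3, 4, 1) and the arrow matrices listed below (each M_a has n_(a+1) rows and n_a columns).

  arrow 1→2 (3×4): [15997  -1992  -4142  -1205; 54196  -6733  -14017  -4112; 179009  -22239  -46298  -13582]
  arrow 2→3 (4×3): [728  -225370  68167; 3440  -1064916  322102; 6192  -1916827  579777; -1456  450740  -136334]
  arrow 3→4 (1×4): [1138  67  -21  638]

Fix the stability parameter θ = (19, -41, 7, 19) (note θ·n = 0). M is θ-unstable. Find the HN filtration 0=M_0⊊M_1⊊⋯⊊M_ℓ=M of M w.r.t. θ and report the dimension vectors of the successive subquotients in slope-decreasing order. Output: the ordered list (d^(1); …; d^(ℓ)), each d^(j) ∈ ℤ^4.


Interval decomposition of M: I[1,1], I[1,2], I[1,3], I[1,4], I[3,3]^2.
HN type (ℓ=3): μ^(1)=19; μ^(2)=7; μ^(3)=-11

((1, 0, 0, 1); (0, 0, 4, 0); (3, 3, 0, 0))


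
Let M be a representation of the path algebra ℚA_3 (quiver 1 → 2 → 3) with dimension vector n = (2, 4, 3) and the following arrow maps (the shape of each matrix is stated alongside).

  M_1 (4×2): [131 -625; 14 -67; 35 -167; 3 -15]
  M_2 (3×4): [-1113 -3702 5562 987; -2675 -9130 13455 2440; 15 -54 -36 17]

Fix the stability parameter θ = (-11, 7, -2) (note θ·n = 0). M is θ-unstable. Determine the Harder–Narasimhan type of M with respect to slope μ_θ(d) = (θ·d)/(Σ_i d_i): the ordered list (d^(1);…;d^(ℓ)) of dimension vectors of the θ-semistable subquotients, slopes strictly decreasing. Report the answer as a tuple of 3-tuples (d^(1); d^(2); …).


Barcode: M ≅ I[1,2]^2, I[2,3]^2, I[3,3]. HN layers by μ_θ (4 steps, strictly decreasing):
  μ^(1)=7; μ^(2)=5/2; μ^(3)=-2; μ^(4)=-11

((0, 2, 0); (0, 2, 2); (0, 0, 1); (2, 0, 0))


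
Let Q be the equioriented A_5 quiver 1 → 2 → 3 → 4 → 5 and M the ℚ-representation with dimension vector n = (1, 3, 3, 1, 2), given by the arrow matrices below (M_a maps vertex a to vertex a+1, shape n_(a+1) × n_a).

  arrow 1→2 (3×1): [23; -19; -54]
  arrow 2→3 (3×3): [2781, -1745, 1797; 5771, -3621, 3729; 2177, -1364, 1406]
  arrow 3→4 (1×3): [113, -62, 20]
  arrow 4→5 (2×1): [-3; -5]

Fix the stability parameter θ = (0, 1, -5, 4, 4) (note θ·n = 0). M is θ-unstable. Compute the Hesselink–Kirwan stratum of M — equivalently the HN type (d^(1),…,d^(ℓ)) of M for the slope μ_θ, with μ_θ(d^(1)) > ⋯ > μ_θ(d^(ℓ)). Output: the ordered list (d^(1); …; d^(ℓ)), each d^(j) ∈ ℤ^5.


Via rank(M_{q-1}∘⋯∘M_p): M ≅ I[1,5], I[2,3]^2, I[5,5].
μ_θ-semistable layers: μ^(1)=4; μ^(2)=-4/3; μ^(3)=-2

((0, 0, 0, 1, 2); (1, 1, 1, 0, 0); (0, 2, 2, 0, 0))


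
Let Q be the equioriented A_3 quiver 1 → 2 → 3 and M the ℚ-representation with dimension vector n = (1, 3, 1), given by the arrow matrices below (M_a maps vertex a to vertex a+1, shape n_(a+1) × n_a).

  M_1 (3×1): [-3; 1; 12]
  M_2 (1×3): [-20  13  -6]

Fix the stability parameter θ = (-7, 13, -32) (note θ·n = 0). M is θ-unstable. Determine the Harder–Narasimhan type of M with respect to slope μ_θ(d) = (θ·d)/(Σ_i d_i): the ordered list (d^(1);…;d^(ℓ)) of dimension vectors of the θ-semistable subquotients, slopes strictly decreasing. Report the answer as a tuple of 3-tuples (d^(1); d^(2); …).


Interval decomposition of M: I[1,3], I[2,2]^2.
HN type (ℓ=2): μ^(1)=13; μ^(2)=-26/3

((0, 2, 0); (1, 1, 1))


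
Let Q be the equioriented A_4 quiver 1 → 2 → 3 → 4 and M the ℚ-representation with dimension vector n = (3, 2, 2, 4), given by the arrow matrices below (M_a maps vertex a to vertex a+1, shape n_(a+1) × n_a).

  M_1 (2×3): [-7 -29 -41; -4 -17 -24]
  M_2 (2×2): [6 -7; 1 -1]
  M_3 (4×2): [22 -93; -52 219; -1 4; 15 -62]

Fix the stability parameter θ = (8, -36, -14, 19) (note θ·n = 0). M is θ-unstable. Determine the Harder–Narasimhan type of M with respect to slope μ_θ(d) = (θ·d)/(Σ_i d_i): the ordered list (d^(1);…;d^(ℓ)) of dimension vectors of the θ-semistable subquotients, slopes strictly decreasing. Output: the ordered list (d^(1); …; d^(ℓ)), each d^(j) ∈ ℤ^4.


Barcode: M ≅ I[1,1], I[1,4]^2, I[4,4]^2. HN layers by μ_θ (3 steps, strictly decreasing):
  μ^(1)=19; μ^(2)=8; μ^(3)=-14

((0, 0, 0, 4); (1, 0, 0, 0); (2, 2, 2, 0))


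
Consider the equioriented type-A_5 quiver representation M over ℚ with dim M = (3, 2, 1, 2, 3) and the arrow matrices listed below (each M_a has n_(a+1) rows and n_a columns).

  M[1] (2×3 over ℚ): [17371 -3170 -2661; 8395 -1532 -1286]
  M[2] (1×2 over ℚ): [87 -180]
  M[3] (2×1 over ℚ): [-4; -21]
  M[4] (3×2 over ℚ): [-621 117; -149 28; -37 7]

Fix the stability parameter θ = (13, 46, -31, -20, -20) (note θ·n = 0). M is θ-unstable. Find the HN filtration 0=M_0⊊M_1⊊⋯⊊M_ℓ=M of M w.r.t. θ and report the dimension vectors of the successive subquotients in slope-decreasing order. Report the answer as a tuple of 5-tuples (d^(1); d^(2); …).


Interval decomposition of M: I[1,1], I[1,2], I[1,5], I[4,5], I[5,5].
HN type (ℓ=4): μ^(1)=46; μ^(2)=13; μ^(3)=-12/5; μ^(4)=-20

((0, 1, 0, 0, 0); (2, 0, 0, 0, 0); (1, 1, 1, 1, 1); (0, 0, 0, 1, 2))


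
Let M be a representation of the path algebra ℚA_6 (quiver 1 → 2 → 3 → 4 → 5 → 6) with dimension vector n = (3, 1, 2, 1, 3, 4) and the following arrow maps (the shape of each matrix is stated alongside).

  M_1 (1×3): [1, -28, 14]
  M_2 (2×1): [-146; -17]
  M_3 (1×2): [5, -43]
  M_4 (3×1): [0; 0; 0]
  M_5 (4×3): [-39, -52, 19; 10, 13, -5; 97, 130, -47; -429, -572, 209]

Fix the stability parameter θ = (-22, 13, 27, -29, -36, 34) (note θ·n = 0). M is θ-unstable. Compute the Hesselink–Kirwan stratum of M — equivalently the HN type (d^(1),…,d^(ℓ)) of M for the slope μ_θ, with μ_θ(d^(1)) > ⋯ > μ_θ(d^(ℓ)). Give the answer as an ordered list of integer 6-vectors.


Via rank(M_{q-1}∘⋯∘M_p): M ≅ I[1,1]^2, I[1,4], I[3,3], I[5,5], I[5,6]^2, I[6,6]^2.
μ_θ-semistable layers: μ^(1)=34; μ^(2)=27; μ^(3)=11/3; μ^(4)=-22; μ^(5)=-36

((0, 0, 0, 0, 0, 4); (0, 0, 1, 0, 0, 0); (0, 1, 1, 1, 0, 0); (3, 0, 0, 0, 0, 0); (0, 0, 0, 0, 3, 0))


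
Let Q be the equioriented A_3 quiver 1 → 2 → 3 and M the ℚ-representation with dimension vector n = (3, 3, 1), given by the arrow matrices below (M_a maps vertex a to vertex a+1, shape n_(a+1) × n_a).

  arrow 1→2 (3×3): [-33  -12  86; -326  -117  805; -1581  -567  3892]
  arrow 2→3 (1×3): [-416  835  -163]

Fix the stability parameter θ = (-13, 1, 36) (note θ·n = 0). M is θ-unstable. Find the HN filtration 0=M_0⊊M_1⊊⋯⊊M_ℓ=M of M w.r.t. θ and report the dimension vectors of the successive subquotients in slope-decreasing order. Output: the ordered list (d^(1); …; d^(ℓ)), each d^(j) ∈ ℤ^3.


Barcode: M ≅ I[1,2]^2, I[1,3]. HN layers by μ_θ (3 steps, strictly decreasing):
  μ^(1)=36; μ^(2)=1; μ^(3)=-13

((0, 0, 1); (0, 3, 0); (3, 0, 0))


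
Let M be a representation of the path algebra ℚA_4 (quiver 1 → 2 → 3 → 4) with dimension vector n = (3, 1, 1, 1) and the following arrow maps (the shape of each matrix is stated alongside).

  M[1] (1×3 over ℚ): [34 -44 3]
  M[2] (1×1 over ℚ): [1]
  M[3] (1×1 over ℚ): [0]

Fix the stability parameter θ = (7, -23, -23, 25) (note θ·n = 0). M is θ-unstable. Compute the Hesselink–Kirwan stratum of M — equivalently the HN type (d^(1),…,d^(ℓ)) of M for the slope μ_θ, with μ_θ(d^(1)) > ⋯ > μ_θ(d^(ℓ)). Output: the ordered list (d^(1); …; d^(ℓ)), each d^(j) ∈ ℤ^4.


Via rank(M_{q-1}∘⋯∘M_p): M ≅ I[1,1]^2, I[1,3], I[4,4].
μ_θ-semistable layers: μ^(1)=25; μ^(2)=7; μ^(3)=-13

((0, 0, 0, 1); (2, 0, 0, 0); (1, 1, 1, 0))


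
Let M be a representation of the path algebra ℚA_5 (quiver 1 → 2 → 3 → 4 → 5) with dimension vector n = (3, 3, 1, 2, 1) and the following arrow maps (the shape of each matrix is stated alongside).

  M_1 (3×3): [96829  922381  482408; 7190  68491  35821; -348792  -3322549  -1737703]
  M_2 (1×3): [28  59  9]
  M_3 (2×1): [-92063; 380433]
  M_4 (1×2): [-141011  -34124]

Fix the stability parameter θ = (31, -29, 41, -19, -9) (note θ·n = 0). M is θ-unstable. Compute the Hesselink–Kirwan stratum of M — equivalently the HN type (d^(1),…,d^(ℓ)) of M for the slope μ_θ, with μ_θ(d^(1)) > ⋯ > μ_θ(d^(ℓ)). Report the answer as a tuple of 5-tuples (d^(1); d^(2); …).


Barcode: M ≅ I[1,2]^2, I[1,5], I[4,4]. HN layers by μ_θ (3 steps, strictly decreasing):
  μ^(1)=13/3; μ^(2)=1; μ^(3)=-19

((0, 0, 1, 1, 1); (3, 3, 0, 0, 0); (0, 0, 0, 1, 0))


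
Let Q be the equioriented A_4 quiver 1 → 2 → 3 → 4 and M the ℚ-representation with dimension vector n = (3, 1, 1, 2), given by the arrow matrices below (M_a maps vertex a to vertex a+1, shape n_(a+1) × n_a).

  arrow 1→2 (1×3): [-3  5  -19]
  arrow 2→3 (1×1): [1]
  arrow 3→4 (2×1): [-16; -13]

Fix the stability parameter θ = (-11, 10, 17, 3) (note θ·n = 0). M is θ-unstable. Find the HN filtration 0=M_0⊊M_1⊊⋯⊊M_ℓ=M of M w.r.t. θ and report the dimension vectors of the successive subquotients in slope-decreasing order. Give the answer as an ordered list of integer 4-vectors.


Via rank(M_{q-1}∘⋯∘M_p): M ≅ I[1,1]^2, I[1,4], I[4,4].
μ_θ-semistable layers: μ^(1)=10; μ^(2)=3; μ^(3)=-11

((0, 1, 1, 1); (0, 0, 0, 1); (3, 0, 0, 0))


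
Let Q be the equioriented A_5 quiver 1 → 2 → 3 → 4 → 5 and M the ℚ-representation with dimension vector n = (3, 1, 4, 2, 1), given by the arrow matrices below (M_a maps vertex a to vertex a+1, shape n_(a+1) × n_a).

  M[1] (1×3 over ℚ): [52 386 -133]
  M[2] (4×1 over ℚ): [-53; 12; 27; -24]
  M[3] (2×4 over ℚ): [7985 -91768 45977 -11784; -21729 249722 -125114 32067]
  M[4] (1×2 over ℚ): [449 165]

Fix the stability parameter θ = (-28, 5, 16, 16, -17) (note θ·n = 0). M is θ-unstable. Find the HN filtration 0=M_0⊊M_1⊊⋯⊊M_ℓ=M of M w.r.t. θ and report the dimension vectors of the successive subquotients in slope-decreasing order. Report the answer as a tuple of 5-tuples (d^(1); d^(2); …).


Via rank(M_{q-1}∘⋯∘M_p): M ≅ I[1,1]^2, I[1,5], I[3,3]^2, I[3,4].
μ_θ-semistable layers: μ^(1)=16; μ^(2)=5; μ^(3)=-28

((0, 0, 3, 1, 0); (0, 1, 1, 1, 1); (3, 0, 0, 0, 0))


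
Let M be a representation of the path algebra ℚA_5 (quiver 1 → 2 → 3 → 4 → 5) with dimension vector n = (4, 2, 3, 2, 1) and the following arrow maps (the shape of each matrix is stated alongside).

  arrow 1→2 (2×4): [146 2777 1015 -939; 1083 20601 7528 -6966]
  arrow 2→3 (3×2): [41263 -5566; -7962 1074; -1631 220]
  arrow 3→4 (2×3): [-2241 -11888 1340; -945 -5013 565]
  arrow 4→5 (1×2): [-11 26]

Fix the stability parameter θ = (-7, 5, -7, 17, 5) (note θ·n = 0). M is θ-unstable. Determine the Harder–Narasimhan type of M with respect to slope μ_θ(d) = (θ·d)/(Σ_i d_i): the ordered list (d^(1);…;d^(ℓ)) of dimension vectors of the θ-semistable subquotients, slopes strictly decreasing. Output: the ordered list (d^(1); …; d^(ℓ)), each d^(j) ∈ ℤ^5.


Via rank(M_{q-1}∘⋯∘M_p): M ≅ I[1,1]^2, I[1,3], I[1,5], I[3,4].
μ_θ-semistable layers: μ^(1)=17; μ^(2)=11; μ^(3)=-1; μ^(4)=-7

((0, 0, 0, 1, 0); (0, 0, 0, 1, 1); (0, 2, 2, 0, 0); (4, 0, 1, 0, 0))


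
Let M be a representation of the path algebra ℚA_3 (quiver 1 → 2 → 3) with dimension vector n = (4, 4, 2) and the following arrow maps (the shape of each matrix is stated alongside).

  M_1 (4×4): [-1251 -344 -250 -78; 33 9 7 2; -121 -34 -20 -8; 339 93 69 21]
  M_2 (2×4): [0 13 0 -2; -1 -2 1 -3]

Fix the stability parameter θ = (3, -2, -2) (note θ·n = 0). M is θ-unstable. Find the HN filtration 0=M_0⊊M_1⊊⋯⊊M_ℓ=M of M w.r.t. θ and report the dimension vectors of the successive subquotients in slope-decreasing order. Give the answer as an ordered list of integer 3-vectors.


Interval decomposition of M: I[1,1], I[1,2], I[1,3]^2, I[2,2].
HN type (ℓ=4): μ^(1)=3; μ^(2)=1/2; μ^(3)=-1/3; μ^(4)=-2

((1, 0, 0); (1, 1, 0); (2, 2, 2); (0, 1, 0))


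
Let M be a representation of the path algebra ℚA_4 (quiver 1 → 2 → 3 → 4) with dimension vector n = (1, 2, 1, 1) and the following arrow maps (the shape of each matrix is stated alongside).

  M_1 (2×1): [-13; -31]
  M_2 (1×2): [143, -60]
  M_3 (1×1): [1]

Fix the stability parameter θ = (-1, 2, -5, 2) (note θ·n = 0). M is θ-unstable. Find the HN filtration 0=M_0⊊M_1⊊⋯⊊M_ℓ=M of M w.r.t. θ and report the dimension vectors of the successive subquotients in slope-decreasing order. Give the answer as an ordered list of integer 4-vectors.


Via rank(M_{q-1}∘⋯∘M_p): M ≅ I[1,4], I[2,2].
μ_θ-semistable layers: μ^(1)=2; μ^(2)=-4/3

((0, 1, 0, 1); (1, 1, 1, 0))


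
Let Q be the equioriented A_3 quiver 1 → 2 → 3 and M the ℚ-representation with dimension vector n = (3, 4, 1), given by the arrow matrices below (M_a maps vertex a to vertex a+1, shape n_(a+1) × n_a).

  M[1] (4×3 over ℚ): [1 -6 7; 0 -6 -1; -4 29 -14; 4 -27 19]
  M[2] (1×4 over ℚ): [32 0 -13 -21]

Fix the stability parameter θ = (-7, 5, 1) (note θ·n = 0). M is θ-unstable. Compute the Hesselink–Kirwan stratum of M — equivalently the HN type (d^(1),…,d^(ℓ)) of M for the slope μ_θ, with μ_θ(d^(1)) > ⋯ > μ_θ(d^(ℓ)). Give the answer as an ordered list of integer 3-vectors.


Via rank(M_{q-1}∘⋯∘M_p): M ≅ I[1,2]^2, I[1,3], I[2,2].
μ_θ-semistable layers: μ^(1)=5; μ^(2)=3; μ^(3)=-7

((0, 3, 0); (0, 1, 1); (3, 0, 0))


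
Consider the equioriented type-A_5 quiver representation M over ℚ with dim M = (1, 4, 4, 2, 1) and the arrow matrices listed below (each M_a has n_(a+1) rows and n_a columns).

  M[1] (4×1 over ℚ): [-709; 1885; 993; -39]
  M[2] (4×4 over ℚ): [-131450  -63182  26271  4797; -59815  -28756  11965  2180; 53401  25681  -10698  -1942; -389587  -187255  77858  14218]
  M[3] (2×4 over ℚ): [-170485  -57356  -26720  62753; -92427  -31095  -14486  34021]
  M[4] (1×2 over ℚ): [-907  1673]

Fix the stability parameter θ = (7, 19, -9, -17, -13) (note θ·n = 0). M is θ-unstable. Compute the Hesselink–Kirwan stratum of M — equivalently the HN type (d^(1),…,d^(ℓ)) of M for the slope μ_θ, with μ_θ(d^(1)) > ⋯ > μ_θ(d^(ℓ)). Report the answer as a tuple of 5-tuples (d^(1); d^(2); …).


Barcode: M ≅ I[1,2], I[2,3], I[2,4], I[2,5], I[3,3]. HN layers by μ_θ (6 steps, strictly decreasing):
  μ^(1)=19; μ^(2)=7; μ^(3)=5; μ^(4)=-7/3; μ^(5)=-5; μ^(6)=-9

((0, 1, 0, 0, 0); (1, 0, 0, 0, 0); (0, 1, 1, 0, 0); (0, 1, 1, 1, 0); (0, 1, 1, 1, 1); (0, 0, 1, 0, 0))


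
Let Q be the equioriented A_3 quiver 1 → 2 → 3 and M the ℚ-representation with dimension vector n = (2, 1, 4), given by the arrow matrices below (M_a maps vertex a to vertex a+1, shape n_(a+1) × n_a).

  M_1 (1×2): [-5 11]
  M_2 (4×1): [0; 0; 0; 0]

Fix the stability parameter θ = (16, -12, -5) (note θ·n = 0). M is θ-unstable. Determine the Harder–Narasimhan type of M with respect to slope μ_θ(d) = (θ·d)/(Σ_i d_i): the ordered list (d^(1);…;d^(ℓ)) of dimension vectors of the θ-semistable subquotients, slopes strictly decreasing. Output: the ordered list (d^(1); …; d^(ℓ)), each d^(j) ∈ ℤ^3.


Interval decomposition of M: I[1,1], I[1,2], I[3,3]^4.
HN type (ℓ=3): μ^(1)=16; μ^(2)=2; μ^(3)=-5

((1, 0, 0); (1, 1, 0); (0, 0, 4))


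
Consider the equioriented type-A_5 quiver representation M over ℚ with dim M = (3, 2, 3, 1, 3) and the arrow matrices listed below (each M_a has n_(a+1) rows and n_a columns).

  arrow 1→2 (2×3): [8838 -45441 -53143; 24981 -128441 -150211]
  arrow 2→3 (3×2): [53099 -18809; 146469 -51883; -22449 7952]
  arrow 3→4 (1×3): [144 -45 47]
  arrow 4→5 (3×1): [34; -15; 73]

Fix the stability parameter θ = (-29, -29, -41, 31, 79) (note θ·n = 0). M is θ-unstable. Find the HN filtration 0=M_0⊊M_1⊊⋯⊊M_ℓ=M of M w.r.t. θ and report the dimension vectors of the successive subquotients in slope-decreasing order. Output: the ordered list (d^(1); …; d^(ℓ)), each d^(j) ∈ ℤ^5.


Barcode: M ≅ I[1,1], I[1,3], I[1,5], I[3,3], I[5,5]^2. HN layers by μ_θ (5 steps, strictly decreasing):
  μ^(1)=79; μ^(2)=31; μ^(3)=-29; μ^(4)=-33; μ^(5)=-41

((0, 0, 0, 0, 3); (0, 0, 0, 1, 0); (1, 0, 0, 0, 0); (2, 2, 2, 0, 0); (0, 0, 1, 0, 0))


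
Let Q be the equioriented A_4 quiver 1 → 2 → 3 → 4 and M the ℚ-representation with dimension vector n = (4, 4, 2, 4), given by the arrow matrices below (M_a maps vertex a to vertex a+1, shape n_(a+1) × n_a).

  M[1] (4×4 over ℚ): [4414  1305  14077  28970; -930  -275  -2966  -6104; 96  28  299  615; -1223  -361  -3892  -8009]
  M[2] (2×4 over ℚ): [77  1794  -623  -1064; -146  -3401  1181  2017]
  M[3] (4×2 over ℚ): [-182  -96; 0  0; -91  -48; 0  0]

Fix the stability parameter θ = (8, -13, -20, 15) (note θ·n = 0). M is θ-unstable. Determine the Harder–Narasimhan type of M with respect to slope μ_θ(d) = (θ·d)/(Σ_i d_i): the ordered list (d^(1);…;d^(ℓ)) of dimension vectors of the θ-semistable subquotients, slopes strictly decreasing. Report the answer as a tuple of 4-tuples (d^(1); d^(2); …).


Via rank(M_{q-1}∘⋯∘M_p): M ≅ I[1,2]^2, I[1,3], I[1,4], I[4,4]^3.
μ_θ-semistable layers: μ^(1)=15; μ^(2)=-5/2; μ^(3)=-25/3

((0, 0, 0, 4); (2, 2, 0, 0); (2, 2, 2, 0))


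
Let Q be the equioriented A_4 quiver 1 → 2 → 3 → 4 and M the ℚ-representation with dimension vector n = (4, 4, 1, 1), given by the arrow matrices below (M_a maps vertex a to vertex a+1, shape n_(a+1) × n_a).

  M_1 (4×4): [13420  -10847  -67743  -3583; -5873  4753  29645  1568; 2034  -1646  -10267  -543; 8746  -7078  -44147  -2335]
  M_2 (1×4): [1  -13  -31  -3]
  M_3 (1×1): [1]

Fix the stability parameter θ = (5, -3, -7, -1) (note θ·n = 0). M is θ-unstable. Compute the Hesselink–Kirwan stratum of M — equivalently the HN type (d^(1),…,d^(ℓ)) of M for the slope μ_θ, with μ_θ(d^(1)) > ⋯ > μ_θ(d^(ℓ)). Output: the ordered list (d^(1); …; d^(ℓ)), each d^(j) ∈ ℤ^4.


Via rank(M_{q-1}∘⋯∘M_p): M ≅ I[1,1], I[1,2]^2, I[1,4], I[2,2].
μ_θ-semistable layers: μ^(1)=5; μ^(2)=1; μ^(3)=-1; μ^(4)=-5/3; μ^(5)=-3

((1, 0, 0, 0); (2, 2, 0, 0); (0, 0, 0, 1); (1, 1, 1, 0); (0, 1, 0, 0))


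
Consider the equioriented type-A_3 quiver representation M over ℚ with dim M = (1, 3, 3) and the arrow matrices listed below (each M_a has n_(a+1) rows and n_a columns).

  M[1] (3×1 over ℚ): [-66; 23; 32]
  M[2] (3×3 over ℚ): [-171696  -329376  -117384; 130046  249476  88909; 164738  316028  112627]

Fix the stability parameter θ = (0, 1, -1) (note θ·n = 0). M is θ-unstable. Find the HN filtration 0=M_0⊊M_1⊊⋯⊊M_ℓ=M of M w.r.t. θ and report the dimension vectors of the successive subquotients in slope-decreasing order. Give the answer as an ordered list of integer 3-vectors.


Interval decomposition of M: I[1,2], I[2,2], I[2,3], I[3,3]^2.
HN type (ℓ=3): μ^(1)=1; μ^(2)=0; μ^(3)=-1

((0, 2, 0); (1, 1, 1); (0, 0, 2))


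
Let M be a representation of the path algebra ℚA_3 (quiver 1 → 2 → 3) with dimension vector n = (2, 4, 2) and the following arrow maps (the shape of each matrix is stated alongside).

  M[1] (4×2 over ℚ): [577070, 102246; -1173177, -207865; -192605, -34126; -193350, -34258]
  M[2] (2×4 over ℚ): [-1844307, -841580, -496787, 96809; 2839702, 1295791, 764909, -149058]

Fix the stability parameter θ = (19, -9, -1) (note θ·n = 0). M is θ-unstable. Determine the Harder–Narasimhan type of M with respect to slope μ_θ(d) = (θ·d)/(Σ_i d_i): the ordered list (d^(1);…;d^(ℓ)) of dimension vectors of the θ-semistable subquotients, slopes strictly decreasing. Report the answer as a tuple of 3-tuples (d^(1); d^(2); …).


Via rank(M_{q-1}∘⋯∘M_p): M ≅ I[1,3]^2, I[2,2]^2.
μ_θ-semistable layers: μ^(1)=3; μ^(2)=-9

((2, 2, 2); (0, 2, 0))


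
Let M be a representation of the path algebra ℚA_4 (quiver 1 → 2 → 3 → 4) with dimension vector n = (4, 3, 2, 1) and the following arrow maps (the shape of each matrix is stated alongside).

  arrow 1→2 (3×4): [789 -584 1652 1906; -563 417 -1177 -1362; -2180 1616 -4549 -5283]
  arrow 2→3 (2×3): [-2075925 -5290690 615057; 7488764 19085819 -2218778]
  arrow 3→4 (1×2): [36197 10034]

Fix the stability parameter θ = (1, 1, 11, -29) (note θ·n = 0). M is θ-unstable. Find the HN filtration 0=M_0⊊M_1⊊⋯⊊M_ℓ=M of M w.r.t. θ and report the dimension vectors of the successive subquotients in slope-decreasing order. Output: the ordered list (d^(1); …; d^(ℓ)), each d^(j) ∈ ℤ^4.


Barcode: M ≅ I[1,1], I[1,2], I[1,3], I[1,4]. HN layers by μ_θ (3 steps, strictly decreasing):
  μ^(1)=11; μ^(2)=1; μ^(3)=-4

((0, 0, 1, 0); (3, 2, 0, 0); (1, 1, 1, 1))


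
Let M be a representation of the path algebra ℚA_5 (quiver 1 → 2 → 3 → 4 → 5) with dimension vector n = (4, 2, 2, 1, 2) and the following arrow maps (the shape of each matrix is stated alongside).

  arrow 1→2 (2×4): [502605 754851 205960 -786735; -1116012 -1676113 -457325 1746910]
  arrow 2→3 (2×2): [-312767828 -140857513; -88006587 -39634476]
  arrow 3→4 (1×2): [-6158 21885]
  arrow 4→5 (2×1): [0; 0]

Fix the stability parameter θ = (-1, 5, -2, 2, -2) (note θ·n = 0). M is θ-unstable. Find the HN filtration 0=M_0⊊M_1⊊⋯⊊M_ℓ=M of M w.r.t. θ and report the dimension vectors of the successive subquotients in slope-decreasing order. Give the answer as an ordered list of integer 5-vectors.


Interval decomposition of M: I[1,1]^2, I[1,3], I[1,4], I[5,5]^2.
HN type (ℓ=4): μ^(1)=2; μ^(2)=3/2; μ^(3)=-1; μ^(4)=-2

((0, 0, 0, 1, 0); (0, 2, 2, 0, 0); (4, 0, 0, 0, 0); (0, 0, 0, 0, 2))


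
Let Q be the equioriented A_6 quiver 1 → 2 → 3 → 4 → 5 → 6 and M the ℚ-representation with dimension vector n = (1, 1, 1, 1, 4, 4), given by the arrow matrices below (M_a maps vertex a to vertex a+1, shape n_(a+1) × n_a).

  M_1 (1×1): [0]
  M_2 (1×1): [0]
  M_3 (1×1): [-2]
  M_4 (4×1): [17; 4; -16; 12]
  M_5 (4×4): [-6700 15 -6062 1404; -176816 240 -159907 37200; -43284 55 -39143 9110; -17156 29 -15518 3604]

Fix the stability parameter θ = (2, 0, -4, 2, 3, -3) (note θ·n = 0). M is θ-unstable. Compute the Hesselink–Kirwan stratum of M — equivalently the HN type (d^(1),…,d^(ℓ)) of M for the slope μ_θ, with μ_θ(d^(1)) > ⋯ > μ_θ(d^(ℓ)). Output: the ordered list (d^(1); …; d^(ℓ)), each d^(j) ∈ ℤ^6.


Barcode: M ≅ I[1,1], I[2,2], I[3,5], I[5,6]^3, I[6,6]. HN layers by μ_θ (5 steps, strictly decreasing):
  μ^(1)=3; μ^(2)=2; μ^(3)=0; μ^(4)=-3; μ^(5)=-4

((0, 0, 0, 0, 1, 0); (1, 0, 0, 1, 0, 0); (0, 1, 0, 0, 3, 3); (0, 0, 0, 0, 0, 1); (0, 0, 1, 0, 0, 0))


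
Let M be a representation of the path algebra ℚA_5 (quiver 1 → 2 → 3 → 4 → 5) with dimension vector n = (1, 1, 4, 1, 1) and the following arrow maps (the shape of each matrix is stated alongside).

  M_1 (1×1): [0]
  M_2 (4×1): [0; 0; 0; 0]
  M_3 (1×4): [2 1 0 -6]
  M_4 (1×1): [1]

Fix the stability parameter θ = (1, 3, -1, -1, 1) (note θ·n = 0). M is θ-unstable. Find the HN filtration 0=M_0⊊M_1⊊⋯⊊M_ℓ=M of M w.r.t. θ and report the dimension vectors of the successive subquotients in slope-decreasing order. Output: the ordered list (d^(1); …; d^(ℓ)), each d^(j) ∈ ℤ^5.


Via rank(M_{q-1}∘⋯∘M_p): M ≅ I[1,1], I[2,2], I[3,3]^3, I[3,5].
μ_θ-semistable layers: μ^(1)=3; μ^(2)=1; μ^(3)=-1

((0, 1, 0, 0, 0); (1, 0, 0, 0, 1); (0, 0, 4, 1, 0))


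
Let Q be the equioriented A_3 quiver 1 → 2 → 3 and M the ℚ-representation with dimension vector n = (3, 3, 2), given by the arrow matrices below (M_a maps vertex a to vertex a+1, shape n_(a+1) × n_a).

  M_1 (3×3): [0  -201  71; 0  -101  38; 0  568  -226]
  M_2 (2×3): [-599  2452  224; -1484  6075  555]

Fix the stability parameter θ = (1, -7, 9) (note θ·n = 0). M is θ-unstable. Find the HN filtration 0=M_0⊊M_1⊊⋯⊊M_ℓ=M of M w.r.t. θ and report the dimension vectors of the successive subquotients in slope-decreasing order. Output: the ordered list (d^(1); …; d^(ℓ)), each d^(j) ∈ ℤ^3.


Interval decomposition of M: I[1,1], I[1,3]^2, I[2,2].
HN type (ℓ=4): μ^(1)=9; μ^(2)=1; μ^(3)=-3; μ^(4)=-7

((0, 0, 2); (1, 0, 0); (2, 2, 0); (0, 1, 0))


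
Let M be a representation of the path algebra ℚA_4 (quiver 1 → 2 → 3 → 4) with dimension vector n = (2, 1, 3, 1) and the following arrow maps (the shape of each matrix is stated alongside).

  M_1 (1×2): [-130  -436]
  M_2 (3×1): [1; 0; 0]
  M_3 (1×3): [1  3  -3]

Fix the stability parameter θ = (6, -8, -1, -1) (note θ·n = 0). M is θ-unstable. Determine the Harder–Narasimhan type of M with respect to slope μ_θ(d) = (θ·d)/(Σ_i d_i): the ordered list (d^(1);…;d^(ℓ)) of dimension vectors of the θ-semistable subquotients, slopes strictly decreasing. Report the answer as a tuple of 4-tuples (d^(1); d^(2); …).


Barcode: M ≅ I[1,1], I[1,4], I[3,3]^2. HN layers by μ_θ (2 steps, strictly decreasing):
  μ^(1)=6; μ^(2)=-1

((1, 0, 0, 0); (1, 1, 3, 1))


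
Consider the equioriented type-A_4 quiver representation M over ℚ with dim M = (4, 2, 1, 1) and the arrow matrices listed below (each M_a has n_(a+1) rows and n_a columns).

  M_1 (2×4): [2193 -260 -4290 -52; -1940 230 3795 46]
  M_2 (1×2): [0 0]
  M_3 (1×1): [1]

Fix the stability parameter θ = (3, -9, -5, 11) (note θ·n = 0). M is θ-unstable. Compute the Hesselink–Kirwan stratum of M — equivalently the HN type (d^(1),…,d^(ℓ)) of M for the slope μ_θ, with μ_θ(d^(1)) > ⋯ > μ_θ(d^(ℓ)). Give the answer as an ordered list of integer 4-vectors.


Interval decomposition of M: I[1,1]^2, I[1,2]^2, I[3,4].
HN type (ℓ=4): μ^(1)=11; μ^(2)=3; μ^(3)=-3; μ^(4)=-5

((0, 0, 0, 1); (2, 0, 0, 0); (2, 2, 0, 0); (0, 0, 1, 0))


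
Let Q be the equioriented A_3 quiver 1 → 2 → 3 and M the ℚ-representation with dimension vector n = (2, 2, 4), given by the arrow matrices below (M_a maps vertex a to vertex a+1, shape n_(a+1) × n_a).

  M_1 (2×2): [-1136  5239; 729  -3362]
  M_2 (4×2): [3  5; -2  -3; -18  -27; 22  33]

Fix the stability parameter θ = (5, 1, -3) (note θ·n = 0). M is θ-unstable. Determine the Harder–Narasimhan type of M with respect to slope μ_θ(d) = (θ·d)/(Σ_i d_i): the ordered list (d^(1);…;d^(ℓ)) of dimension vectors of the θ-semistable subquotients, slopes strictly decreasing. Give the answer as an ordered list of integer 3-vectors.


Interval decomposition of M: I[1,3]^2, I[3,3]^2.
HN type (ℓ=2): μ^(1)=1; μ^(2)=-3

((2, 2, 2); (0, 0, 2))


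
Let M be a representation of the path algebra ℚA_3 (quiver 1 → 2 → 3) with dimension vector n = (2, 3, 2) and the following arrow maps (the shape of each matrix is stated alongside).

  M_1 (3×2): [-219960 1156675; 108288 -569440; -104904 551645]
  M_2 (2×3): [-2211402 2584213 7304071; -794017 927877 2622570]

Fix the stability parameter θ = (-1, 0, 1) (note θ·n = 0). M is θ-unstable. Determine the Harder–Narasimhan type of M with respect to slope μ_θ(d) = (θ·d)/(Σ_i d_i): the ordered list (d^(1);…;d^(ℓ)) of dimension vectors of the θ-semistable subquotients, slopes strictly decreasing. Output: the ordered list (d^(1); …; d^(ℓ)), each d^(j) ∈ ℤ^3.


Interval decomposition of M: I[1,1], I[1,3], I[2,2], I[2,3].
HN type (ℓ=3): μ^(1)=1; μ^(2)=0; μ^(3)=-1

((0, 0, 2); (0, 3, 0); (2, 0, 0))


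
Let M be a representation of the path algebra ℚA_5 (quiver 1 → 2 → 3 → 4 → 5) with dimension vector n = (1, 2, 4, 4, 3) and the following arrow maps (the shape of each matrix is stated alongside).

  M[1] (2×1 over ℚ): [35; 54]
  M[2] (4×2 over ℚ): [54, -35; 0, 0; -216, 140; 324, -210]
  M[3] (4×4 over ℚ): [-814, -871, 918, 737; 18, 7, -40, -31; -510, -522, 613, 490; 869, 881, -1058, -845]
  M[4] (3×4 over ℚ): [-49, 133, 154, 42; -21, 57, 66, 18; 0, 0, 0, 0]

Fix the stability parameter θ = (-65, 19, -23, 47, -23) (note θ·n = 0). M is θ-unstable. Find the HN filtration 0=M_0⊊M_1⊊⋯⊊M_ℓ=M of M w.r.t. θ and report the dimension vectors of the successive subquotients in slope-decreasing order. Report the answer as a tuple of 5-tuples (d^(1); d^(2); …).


Interval decomposition of M: I[1,2], I[2,5], I[3,4]^3, I[5,5]^2.
HN type (ℓ=6): μ^(1)=47; μ^(2)=19; μ^(3)=12; μ^(4)=-2; μ^(5)=-23; μ^(6)=-65

((0, 0, 0, 3, 0); (0, 1, 0, 0, 0); (0, 0, 0, 1, 1); (0, 1, 1, 0, 0); (0, 0, 3, 0, 2); (1, 0, 0, 0, 0))
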